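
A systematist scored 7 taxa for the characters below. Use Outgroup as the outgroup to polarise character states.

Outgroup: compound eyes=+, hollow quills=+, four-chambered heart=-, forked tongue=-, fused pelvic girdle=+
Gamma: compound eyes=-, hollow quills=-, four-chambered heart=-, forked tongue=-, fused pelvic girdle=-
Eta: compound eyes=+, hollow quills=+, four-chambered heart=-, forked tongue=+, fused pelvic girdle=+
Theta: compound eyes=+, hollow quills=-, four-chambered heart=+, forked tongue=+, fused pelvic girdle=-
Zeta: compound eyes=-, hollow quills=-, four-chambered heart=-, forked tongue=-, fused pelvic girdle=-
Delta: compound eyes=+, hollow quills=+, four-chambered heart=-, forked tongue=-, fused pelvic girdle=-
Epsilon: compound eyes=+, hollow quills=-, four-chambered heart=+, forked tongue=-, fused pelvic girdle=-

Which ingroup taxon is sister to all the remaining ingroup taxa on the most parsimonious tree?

Eta

Character polarity is set by the outgroup: the derived state is whichever differs from the outgroup's state, so for compound eyes, hollow quills, fused pelvic girdle the derived state is '-', and for the remaining characters it is '+'.
compound eyes: derived state '-' in Gamma and Zeta only — synapomorphy for {Gamma, Zeta}.
hollow quills: derived state '-' in Epsilon, Gamma, Theta, and Zeta only — synapomorphy for {Epsilon, Gamma, Theta, Zeta}.
Only Epsilon and Theta show the derived state '+' for four-chambered heart, supporting them as a clade.
forked tongue (state '+') occurs in Eta and Theta but conflicts with the nesting implied by the other characters — most parsimoniously interpreted as homoplasy.
fused pelvic girdle (derived state '-') is shared by Delta, Epsilon, Gamma, Theta, and Zeta — a synapomorphy uniting that clade.
Most parsimonious ingroup topology: ((((Gamma,Zeta),(Theta,Epsilon)),Delta),Eta).
Eta is sister to the clade containing all other ingroup taxa, so it is the earliest-diverging (most basal) ingroup lineage.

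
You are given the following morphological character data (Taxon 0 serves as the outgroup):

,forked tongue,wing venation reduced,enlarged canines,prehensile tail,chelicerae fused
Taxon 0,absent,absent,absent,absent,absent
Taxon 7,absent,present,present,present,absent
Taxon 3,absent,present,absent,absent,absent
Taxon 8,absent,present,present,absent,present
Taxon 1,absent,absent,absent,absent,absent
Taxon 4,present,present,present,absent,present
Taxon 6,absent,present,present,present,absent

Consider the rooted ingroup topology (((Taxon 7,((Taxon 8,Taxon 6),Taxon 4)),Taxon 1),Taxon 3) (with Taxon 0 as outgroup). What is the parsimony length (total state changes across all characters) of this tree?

8

Map each character onto (((Taxon 7,((Taxon 8,Taxon 6),Taxon 4)),Taxon 1),Taxon 3) (rooted by Taxon 0) and count the minimum state changes it requires (Fitch parsimony):
forked tongue: 1; wing venation reduced: 2; enlarged canines: 1; prehensile tail: 2; chelicerae fused: 2.
Total tree length = 8.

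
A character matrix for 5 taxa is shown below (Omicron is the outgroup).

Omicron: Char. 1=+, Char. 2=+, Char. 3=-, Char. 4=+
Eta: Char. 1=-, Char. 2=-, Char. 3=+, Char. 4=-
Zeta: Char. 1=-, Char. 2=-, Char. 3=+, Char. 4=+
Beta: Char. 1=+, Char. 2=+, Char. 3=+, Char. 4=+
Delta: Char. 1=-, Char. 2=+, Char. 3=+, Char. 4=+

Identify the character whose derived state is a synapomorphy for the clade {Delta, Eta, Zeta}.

Char. 1

Character polarity is set by the outgroup: the derived state is whichever differs from the outgroup's state, so for Char. 1, Char. 2, Char. 4 the derived state is '-', and for the remaining characters it is '+'.
Only Delta, Eta, and Zeta show the derived state '-' for Char. 1, supporting them as a clade.
Only Eta and Zeta show the derived state '-' for Char. 2, supporting them as a clade.
All ingroup taxa share the derived state '+' for Char. 3; it defines the ingroup but does not resolve relationships within it.
Char. 4: derived state '-' in Eta only — an autapomorphy, so it tells us nothing about relationships among taxa.
Most parsimonious ingroup topology: (((Eta,Zeta),Delta),Beta).
The clade {Delta, Eta, Zeta} is supported by Char. 1: its derived state '-' occurs in exactly those taxa and in no other taxon (including the outgroup).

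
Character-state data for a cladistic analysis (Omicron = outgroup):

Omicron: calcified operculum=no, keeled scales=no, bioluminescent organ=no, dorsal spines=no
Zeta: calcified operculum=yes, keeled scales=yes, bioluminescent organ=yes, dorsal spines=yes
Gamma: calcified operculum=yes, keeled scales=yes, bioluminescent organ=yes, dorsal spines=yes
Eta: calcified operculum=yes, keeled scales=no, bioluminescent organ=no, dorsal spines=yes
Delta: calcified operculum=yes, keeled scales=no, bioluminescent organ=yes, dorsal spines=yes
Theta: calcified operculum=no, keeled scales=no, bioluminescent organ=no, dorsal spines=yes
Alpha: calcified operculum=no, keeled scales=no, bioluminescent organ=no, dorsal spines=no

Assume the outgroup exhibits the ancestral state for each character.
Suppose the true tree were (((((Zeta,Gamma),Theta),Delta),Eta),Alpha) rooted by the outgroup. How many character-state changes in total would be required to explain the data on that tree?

6

Map each character onto (((((Zeta,Gamma),Theta),Delta),Eta),Alpha) (rooted by Omicron) and count the minimum state changes it requires (Fitch parsimony):
calcified operculum: 2; keeled scales: 1; bioluminescent organ: 2; dorsal spines: 1.
Total tree length = 6.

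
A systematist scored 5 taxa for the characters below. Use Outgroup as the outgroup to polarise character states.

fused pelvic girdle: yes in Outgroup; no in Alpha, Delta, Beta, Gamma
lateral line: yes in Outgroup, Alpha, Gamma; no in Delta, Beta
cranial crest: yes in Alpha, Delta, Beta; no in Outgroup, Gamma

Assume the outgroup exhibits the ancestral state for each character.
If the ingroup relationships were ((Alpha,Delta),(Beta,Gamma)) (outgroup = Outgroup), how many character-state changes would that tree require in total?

Map each character onto ((Alpha,Delta),(Beta,Gamma)) (rooted by Outgroup) and count the minimum state changes it requires (Fitch parsimony):
fused pelvic girdle: 1; lateral line: 2; cranial crest: 2.
Total tree length = 5.

5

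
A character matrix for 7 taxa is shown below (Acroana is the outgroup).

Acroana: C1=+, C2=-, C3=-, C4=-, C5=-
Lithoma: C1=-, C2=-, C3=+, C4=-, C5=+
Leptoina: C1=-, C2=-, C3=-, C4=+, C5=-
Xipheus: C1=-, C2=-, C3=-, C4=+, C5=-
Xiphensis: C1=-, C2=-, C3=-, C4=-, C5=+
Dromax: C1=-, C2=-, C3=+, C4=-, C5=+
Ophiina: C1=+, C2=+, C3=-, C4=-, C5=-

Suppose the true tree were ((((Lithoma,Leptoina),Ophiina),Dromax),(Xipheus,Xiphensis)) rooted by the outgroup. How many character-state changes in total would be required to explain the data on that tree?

10

Map each character onto ((((Lithoma,Leptoina),Ophiina),Dromax),(Xipheus,Xiphensis)) (rooted by Acroana) and count the minimum state changes it requires (Fitch parsimony):
C1: 2; C2: 1; C3: 2; C4: 2; C5: 3.
Total tree length = 10.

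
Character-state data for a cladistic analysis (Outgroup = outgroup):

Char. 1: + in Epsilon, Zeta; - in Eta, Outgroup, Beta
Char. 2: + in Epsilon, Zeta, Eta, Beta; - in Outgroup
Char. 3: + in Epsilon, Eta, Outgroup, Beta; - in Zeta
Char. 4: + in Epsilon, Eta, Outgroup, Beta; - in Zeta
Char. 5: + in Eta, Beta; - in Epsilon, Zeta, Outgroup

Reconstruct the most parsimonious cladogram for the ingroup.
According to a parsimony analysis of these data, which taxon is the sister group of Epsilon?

Zeta

Character polarity is set by the outgroup: the derived state is whichever differs from the outgroup's state, so for Char. 3, Char. 4 the derived state is '-', and for the remaining characters it is '+'.
Only Epsilon and Zeta show the derived state '+' for Char. 1, supporting them as a clade.
Char. 2 (derived state '+') is shared by all ingroup taxa — unites the whole ingroup.
Char. 3: derived state '-' in Zeta only — an autapomorphy, so it tells us nothing about relationships among taxa.
Char. 4: derived state '-' in Zeta only — an autapomorphy, so it tells us nothing about relationships among taxa.
Char. 5 (derived state '+') is shared by Beta and Eta — a synapomorphy uniting that clade.
Most parsimonious ingroup topology: ((Beta,Eta),(Zeta,Epsilon)).
Epsilon and Zeta form a cherry on this tree, so they are sister taxa.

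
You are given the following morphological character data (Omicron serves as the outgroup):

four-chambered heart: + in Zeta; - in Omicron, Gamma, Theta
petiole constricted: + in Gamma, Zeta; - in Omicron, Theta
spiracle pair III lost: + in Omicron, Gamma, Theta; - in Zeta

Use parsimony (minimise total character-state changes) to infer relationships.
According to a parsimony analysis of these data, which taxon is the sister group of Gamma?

Zeta

Character polarity is set by the outgroup: the derived state is whichever differs from the outgroup's state, so for spiracle pair III lost the derived state is '-', and for the remaining characters it is '+'.
four-chambered heart: derived state '+' in Zeta only — an autapomorphy, so it tells us nothing about relationships among taxa.
petiole constricted (derived state '+') is shared by Gamma and Zeta — a synapomorphy uniting that clade.
spiracle pair III lost: derived state '-' in Zeta only — an autapomorphy, so it tells us nothing about relationships among taxa.
Most parsimonious ingroup topology: ((Gamma,Zeta),Theta).
Gamma and Zeta form a cherry on this tree, so they are sister taxa.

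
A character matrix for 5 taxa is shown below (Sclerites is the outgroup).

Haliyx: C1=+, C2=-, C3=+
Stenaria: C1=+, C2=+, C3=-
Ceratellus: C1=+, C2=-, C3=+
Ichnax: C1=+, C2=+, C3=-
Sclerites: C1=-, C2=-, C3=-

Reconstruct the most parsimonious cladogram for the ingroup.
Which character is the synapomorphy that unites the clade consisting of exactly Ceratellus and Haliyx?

The outgroup has state '-' for every character, so '+' is the derived state throughout.
All ingroup taxa share the derived state '+' for C1; it defines the ingroup but does not resolve relationships within it.
C2: derived state '+' in Ichnax and Stenaria only — synapomorphy for {Ichnax, Stenaria}.
C3 (derived state '+') is shared by Ceratellus and Haliyx — a synapomorphy uniting that clade.
Most parsimonious ingroup topology: ((Haliyx,Ceratellus),(Ichnax,Stenaria)).
The clade {Ceratellus, Haliyx} is supported by C3: its derived state '+' occurs in exactly those taxa and in no other taxon (including the outgroup).

C3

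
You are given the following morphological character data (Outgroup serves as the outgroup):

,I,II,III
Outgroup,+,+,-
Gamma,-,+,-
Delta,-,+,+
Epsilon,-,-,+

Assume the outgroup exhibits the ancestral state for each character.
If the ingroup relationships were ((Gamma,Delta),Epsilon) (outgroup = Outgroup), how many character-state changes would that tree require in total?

4

Map each character onto ((Gamma,Delta),Epsilon) (rooted by Outgroup) and count the minimum state changes it requires (Fitch parsimony):
I: 1; II: 1; III: 2.
Total tree length = 4.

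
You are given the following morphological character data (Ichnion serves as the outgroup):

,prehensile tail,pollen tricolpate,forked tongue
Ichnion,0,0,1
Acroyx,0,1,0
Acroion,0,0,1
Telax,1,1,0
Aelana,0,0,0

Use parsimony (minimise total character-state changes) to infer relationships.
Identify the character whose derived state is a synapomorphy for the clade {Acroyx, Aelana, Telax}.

Character polarity is set by the outgroup: the derived state is whichever differs from the outgroup's state, so for forked tongue the derived state is '0', and for the remaining characters it is '1'.
prehensile tail: derived state '1' in Telax only — an autapomorphy, so it tells us nothing about relationships among taxa.
Only Acroyx and Telax show the derived state '1' for pollen tricolpate, supporting them as a clade.
forked tongue (derived state '0') is shared by Acroyx, Aelana, and Telax — a synapomorphy uniting that clade.
Most parsimonious ingroup topology: (((Acroyx,Telax),Aelana),Acroion).
The clade {Acroyx, Aelana, Telax} is supported by forked tongue: its derived state '0' occurs in exactly those taxa and in no other taxon (including the outgroup).

forked tongue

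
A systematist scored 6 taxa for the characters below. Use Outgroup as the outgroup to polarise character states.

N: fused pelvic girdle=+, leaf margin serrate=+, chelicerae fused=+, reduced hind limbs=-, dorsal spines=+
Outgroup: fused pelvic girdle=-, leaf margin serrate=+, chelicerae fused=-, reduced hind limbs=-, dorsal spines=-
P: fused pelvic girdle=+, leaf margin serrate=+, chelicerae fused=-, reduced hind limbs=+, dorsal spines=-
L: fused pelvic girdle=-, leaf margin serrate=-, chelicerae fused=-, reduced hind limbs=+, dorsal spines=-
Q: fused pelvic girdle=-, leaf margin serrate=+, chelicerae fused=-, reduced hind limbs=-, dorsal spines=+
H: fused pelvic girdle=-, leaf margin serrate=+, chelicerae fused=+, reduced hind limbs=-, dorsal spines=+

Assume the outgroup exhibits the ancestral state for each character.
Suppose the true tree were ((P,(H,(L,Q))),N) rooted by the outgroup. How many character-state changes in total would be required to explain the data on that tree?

Map each character onto ((P,(H,(L,Q))),N) (rooted by Outgroup) and count the minimum state changes it requires (Fitch parsimony):
fused pelvic girdle: 2; leaf margin serrate: 1; chelicerae fused: 2; reduced hind limbs: 2; dorsal spines: 3.
Total tree length = 10.

10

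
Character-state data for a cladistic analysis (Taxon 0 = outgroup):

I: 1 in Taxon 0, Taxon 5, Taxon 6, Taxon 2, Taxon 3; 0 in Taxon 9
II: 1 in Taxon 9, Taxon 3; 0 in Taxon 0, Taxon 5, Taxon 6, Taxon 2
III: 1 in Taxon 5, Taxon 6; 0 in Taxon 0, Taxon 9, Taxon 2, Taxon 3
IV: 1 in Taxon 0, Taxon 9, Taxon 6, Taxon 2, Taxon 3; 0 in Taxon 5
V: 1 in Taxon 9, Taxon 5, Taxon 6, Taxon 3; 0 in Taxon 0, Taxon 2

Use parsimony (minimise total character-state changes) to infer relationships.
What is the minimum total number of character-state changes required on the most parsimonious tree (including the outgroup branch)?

Character polarity is set by the outgroup: the derived state is whichever differs from the outgroup's state, so for I, IV the derived state is '0', and for the remaining characters it is '1'.
I (derived state '0') is unique to Taxon 9 (autapomorphy; uninformative for grouping).
Only Taxon 3 and Taxon 9 show the derived state '1' for II, supporting them as a clade.
Only Taxon 5 and Taxon 6 show the derived state '1' for III, supporting them as a clade.
IV: derived state '0' in Taxon 5 only — an autapomorphy, so it tells us nothing about relationships among taxa.
Only Taxon 3, Taxon 5, Taxon 6, and Taxon 9 show the derived state '1' for V, supporting them as a clade.
Most parsimonious ingroup topology: (((Taxon 9,Taxon 3),(Taxon 5,Taxon 6)),Taxon 2).
Changes per character on this tree: I: 1; II: 1; III: 1; IV: 1; V: 1.
Total = 5.

5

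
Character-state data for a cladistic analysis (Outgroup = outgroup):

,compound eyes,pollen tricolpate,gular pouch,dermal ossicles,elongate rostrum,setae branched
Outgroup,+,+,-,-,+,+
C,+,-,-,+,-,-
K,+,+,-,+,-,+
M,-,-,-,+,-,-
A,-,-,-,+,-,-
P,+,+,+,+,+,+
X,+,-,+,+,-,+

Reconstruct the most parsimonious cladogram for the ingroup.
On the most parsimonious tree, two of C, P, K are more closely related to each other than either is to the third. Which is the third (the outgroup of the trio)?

P

Character polarity is set by the outgroup: the derived state is whichever differs from the outgroup's state, so for compound eyes, pollen tricolpate, elongate rostrum, setae branched the derived state is '-', and for the remaining characters it is '+'.
compound eyes: derived state '-' in A and M only — synapomorphy for {A, M}.
pollen tricolpate (derived state '-') is shared by A, C, M, and X — a synapomorphy uniting that clade.
gular pouch groups P and X, which is incompatible with the clades supported by the remaining characters; treating it as convergent (homoplasy) costs fewer steps than any alternative tree.
dermal ossicles (derived state '+') is shared by all ingroup taxa — unites the whole ingroup.
elongate rostrum (derived state '-') is shared by A, C, K, M, and X — a synapomorphy uniting that clade.
setae branched (derived state '-') is shared by A, C, and M — a synapomorphy uniting that clade.
Most parsimonious ingroup topology: ((((C,(M,A)),X),K),P).
K and C share a more recent common ancestor with each other than either does with P, so P is the least closely related of the three.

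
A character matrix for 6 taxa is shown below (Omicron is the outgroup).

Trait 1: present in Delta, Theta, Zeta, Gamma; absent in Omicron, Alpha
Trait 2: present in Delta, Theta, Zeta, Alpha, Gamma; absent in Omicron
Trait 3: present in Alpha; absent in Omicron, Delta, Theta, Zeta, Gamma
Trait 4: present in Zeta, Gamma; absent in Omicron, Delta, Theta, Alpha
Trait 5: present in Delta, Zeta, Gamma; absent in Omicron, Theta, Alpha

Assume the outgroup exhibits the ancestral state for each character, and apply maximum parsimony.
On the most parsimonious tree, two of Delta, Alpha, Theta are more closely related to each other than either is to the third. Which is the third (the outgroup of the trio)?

The outgroup has state 'absent' for every character, so 'present' is the derived state throughout.
Trait 1 (derived state 'present') is shared by Delta, Gamma, Theta, and Zeta — a synapomorphy uniting that clade.
All ingroup taxa share the derived state 'present' for Trait 2; it defines the ingroup but does not resolve relationships within it.
Trait 3: derived state 'present' in Alpha only — an autapomorphy, so it tells us nothing about relationships among taxa.
Trait 4: derived state 'present' in Gamma and Zeta only — synapomorphy for {Gamma, Zeta}.
Trait 5: derived state 'present' in Delta, Gamma, and Zeta only — synapomorphy for {Delta, Gamma, Zeta}.
Most parsimonious ingroup topology: (((Delta,(Zeta,Gamma)),Theta),Alpha).
Theta and Delta share a more recent common ancestor with each other than either does with Alpha, so Alpha is the least closely related of the three.

Alpha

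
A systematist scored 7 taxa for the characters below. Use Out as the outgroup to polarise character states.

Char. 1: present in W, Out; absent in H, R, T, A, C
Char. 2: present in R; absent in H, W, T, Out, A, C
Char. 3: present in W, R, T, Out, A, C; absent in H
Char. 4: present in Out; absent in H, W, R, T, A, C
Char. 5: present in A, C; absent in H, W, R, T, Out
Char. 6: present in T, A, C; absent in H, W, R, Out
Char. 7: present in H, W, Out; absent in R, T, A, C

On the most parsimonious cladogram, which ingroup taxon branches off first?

W

Character polarity is set by the outgroup: the derived state is whichever differs from the outgroup's state, so for Char. 1, Char. 3, Char. 4, Char. 7 the derived state is 'absent', and for the remaining characters it is 'present'.
Only A, C, H, R, and T show the derived state 'absent' for Char. 1, supporting them as a clade.
Char. 2 (derived state 'present') is unique to R (autapomorphy; uninformative for grouping).
Char. 3 (derived state 'absent') is unique to H (autapomorphy; uninformative for grouping).
All ingroup taxa share the derived state 'absent' for Char. 4; it defines the ingroup but does not resolve relationships within it.
Only A and C show the derived state 'present' for Char. 5, supporting them as a clade.
Only A, C, and T show the derived state 'present' for Char. 6, supporting them as a clade.
Char. 7 (derived state 'absent') is shared by A, C, R, and T — a synapomorphy uniting that clade.
Most parsimonious ingroup topology: (((R,(T,(A,C))),H),W).
W is sister to the clade containing all other ingroup taxa, so it is the earliest-diverging (most basal) ingroup lineage.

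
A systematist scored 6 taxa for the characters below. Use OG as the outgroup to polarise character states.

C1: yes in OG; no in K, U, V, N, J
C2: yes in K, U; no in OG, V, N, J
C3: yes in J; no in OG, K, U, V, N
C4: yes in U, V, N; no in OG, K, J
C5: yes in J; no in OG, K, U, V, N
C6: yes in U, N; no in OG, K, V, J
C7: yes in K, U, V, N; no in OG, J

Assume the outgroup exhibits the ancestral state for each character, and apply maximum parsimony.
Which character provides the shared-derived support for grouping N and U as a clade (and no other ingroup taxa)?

Character polarity is set by the outgroup: the derived state is whichever differs from the outgroup's state, so for C1 the derived state is 'no', and for the remaining characters it is 'yes'.
All ingroup taxa share the derived state 'no' for C1; it defines the ingroup but does not resolve relationships within it.
C2 groups K and U, which is incompatible with the clades supported by the remaining characters; treating it as convergent (homoplasy) costs fewer steps than any alternative tree.
C3 (derived state 'yes') is unique to J (autapomorphy; uninformative for grouping).
Only N, U, and V show the derived state 'yes' for C4, supporting them as a clade.
C5: derived state 'yes' in J only — an autapomorphy, so it tells us nothing about relationships among taxa.
C6 (derived state 'yes') is shared by N and U — a synapomorphy uniting that clade.
C7 (derived state 'yes') is shared by K, N, U, and V — a synapomorphy uniting that clade.
Most parsimonious ingroup topology: ((K,((U,N),V)),J).
The clade {N, U} is supported by C6: its derived state 'yes' occurs in exactly those taxa and in no other taxon (including the outgroup).

C6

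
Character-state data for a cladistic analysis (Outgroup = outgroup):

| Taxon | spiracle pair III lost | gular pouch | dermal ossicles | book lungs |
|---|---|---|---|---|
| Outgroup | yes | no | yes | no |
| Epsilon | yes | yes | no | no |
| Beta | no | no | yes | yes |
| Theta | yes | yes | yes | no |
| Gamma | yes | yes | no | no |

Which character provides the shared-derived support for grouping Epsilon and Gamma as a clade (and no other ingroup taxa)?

dermal ossicles

Character polarity is set by the outgroup: the derived state is whichever differs from the outgroup's state, so for spiracle pair III lost, dermal ossicles the derived state is 'no', and for the remaining characters it is 'yes'.
spiracle pair III lost (derived state 'no') is unique to Beta (autapomorphy; uninformative for grouping).
gular pouch: derived state 'yes' in Epsilon, Gamma, and Theta only — synapomorphy for {Epsilon, Gamma, Theta}.
dermal ossicles: derived state 'no' in Epsilon and Gamma only — synapomorphy for {Epsilon, Gamma}.
book lungs: derived state 'yes' in Beta only — an autapomorphy, so it tells us nothing about relationships among taxa.
Most parsimonious ingroup topology: (((Epsilon,Gamma),Theta),Beta).
The clade {Epsilon, Gamma} is supported by dermal ossicles: its derived state 'no' occurs in exactly those taxa and in no other taxon (including the outgroup).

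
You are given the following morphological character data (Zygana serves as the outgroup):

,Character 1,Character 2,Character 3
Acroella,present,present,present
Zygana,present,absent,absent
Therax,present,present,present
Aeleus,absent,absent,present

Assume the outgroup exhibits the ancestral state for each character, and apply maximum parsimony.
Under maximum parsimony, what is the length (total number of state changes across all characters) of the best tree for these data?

3

Character polarity is set by the outgroup: the derived state is whichever differs from the outgroup's state, so for Character 1 the derived state is 'absent', and for the remaining characters it is 'present'.
Character 1 (derived state 'absent') is unique to Aeleus (autapomorphy; uninformative for grouping).
Character 2 (derived state 'present') is shared by Acroella and Therax — a synapomorphy uniting that clade.
All ingroup taxa share the derived state 'present' for Character 3; it defines the ingroup but does not resolve relationships within it.
Most parsimonious ingroup topology: ((Therax,Acroella),Aeleus).
Changes per character on this tree: Character 1: 1; Character 2: 1; Character 3: 1.
Total = 3.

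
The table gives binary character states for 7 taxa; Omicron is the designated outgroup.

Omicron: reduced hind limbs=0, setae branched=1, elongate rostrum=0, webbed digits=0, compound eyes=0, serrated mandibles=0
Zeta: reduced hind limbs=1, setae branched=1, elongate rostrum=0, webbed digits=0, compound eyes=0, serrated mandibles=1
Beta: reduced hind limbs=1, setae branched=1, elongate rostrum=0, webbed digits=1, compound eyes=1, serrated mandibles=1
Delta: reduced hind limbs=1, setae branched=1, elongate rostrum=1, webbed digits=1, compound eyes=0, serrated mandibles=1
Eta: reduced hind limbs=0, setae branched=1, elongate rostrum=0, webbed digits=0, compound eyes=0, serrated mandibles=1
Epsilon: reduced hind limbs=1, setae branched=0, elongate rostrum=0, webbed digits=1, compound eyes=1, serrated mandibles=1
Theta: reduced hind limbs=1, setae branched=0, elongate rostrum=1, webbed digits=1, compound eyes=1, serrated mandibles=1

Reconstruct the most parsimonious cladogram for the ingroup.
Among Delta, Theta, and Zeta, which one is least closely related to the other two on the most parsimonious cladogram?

Character polarity is set by the outgroup: the derived state is whichever differs from the outgroup's state, so for setae branched the derived state is '0', and for the remaining characters it is '1'.
reduced hind limbs: derived state '1' in Beta, Delta, Epsilon, Theta, and Zeta only — synapomorphy for {Beta, Delta, Epsilon, Theta, Zeta}.
setae branched (derived state '0') is shared by Epsilon and Theta — a synapomorphy uniting that clade.
elongate rostrum groups Delta and Theta, which is incompatible with the clades supported by the remaining characters; treating it as convergent (homoplasy) costs fewer steps than any alternative tree.
Only Beta, Delta, Epsilon, and Theta show the derived state '1' for webbed digits, supporting them as a clade.
compound eyes (derived state '1') is shared by Beta, Epsilon, and Theta — a synapomorphy uniting that clade.
All ingroup taxa share the derived state '1' for serrated mandibles; it defines the ingroup but does not resolve relationships within it.
Most parsimonious ingroup topology: ((Zeta,((Beta,(Epsilon,Theta)),Delta)),Eta).
Theta and Delta share a more recent common ancestor with each other than either does with Zeta, so Zeta is the least closely related of the three.

Zeta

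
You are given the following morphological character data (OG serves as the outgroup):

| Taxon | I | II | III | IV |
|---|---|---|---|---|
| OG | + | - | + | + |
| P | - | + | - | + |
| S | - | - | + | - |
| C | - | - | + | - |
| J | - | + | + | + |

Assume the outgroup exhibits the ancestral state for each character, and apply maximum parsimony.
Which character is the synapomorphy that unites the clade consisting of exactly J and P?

Character polarity is set by the outgroup: the derived state is whichever differs from the outgroup's state, so for I, III, IV the derived state is '-', and for the remaining characters it is '+'.
All ingroup taxa share the derived state '-' for I; it defines the ingroup but does not resolve relationships within it.
II: derived state '+' in J and P only — synapomorphy for {J, P}.
III: derived state '-' in P only — an autapomorphy, so it tells us nothing about relationships among taxa.
Only C and S show the derived state '-' for IV, supporting them as a clade.
Most parsimonious ingroup topology: ((P,J),(S,C)).
The clade {J, P} is supported by II: its derived state '+' occurs in exactly those taxa and in no other taxon (including the outgroup).

II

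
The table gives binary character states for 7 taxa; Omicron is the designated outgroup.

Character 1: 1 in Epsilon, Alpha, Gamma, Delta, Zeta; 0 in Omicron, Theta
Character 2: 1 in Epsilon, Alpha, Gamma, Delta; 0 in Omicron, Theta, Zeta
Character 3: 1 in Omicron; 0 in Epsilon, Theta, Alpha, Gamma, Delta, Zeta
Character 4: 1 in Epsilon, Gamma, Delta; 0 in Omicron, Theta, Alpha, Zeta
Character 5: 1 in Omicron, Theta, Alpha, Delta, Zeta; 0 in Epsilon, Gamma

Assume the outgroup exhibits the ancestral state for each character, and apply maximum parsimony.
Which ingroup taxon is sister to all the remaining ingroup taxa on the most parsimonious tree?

Character polarity is set by the outgroup: the derived state is whichever differs from the outgroup's state, so for Character 3, Character 5 the derived state is '0', and for the remaining characters it is '1'.
Character 1: derived state '1' in Alpha, Delta, Epsilon, Gamma, and Zeta only — synapomorphy for {Alpha, Delta, Epsilon, Gamma, Zeta}.
Only Alpha, Delta, Epsilon, and Gamma show the derived state '1' for Character 2, supporting them as a clade.
All ingroup taxa share the derived state '0' for Character 3; it defines the ingroup but does not resolve relationships within it.
Character 4: derived state '1' in Delta, Epsilon, and Gamma only — synapomorphy for {Delta, Epsilon, Gamma}.
Character 5: derived state '0' in Epsilon and Gamma only — synapomorphy for {Epsilon, Gamma}.
Most parsimonious ingroup topology: (((((Epsilon,Gamma),Delta),Alpha),Zeta),Theta).
Theta is sister to the clade containing all other ingroup taxa, so it is the earliest-diverging (most basal) ingroup lineage.

Theta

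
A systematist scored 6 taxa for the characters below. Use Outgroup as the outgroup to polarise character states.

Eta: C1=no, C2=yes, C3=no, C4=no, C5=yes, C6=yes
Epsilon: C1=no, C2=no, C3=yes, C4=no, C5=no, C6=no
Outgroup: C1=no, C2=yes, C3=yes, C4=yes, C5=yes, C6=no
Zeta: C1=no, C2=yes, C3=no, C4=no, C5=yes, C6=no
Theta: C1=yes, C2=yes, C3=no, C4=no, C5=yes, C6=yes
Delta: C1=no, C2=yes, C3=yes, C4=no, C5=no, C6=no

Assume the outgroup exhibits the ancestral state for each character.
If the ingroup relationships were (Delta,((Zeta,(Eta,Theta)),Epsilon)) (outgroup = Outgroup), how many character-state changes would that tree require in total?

7

Map each character onto (Delta,((Zeta,(Eta,Theta)),Epsilon)) (rooted by Outgroup) and count the minimum state changes it requires (Fitch parsimony):
C1: 1; C2: 1; C3: 1; C4: 1; C5: 2; C6: 1.
Total tree length = 7.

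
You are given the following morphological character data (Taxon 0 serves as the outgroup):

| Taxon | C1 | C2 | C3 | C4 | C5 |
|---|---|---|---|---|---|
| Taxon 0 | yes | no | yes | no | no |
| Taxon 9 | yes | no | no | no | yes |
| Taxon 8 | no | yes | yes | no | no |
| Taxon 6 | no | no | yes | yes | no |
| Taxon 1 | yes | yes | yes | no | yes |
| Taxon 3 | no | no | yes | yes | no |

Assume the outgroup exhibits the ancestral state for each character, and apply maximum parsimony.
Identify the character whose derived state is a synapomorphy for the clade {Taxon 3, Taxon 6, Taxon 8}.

Character polarity is set by the outgroup: the derived state is whichever differs from the outgroup's state, so for C1, C3 the derived state is 'no', and for the remaining characters it is 'yes'.
C1: derived state 'no' in Taxon 3, Taxon 6, and Taxon 8 only — synapomorphy for {Taxon 3, Taxon 6, Taxon 8}.
C2 (state 'yes') occurs in Taxon 1 and Taxon 8 but conflicts with the nesting implied by the other characters — most parsimoniously interpreted as homoplasy.
C3 (derived state 'no') is unique to Taxon 9 (autapomorphy; uninformative for grouping).
C4: derived state 'yes' in Taxon 3 and Taxon 6 only — synapomorphy for {Taxon 3, Taxon 6}.
C5 (derived state 'yes') is shared by Taxon 1 and Taxon 9 — a synapomorphy uniting that clade.
Most parsimonious ingroup topology: ((Taxon 8,(Taxon 3,Taxon 6)),(Taxon 1,Taxon 9)).
The clade {Taxon 3, Taxon 6, Taxon 8} is supported by C1: its derived state 'no' occurs in exactly those taxa and in no other taxon (including the outgroup).

C1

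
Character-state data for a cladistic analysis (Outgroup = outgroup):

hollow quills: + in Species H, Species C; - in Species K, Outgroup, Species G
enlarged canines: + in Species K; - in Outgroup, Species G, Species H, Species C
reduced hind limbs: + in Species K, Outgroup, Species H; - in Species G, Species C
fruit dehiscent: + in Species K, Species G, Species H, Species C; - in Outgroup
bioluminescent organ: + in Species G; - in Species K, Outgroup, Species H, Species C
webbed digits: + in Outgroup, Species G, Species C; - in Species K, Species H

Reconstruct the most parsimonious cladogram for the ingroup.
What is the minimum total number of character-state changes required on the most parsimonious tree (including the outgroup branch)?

7

Character polarity is set by the outgroup: the derived state is whichever differs from the outgroup's state, so for reduced hind limbs, webbed digits the derived state is '-', and for the remaining characters it is '+'.
hollow quills (state '+') occurs in Species C and Species H but conflicts with the nesting implied by the other characters — most parsimoniously interpreted as homoplasy.
enlarged canines (derived state '+') is unique to Species K (autapomorphy; uninformative for grouping).
Only Species C and Species G show the derived state '-' for reduced hind limbs, supporting them as a clade.
fruit dehiscent (derived state '+') is shared by all ingroup taxa — unites the whole ingroup.
bioluminescent organ (derived state '+') is unique to Species G (autapomorphy; uninformative for grouping).
Only Species H and Species K show the derived state '-' for webbed digits, supporting them as a clade.
Most parsimonious ingroup topology: ((Species C,Species G),(Species H,Species K)).
Changes per character on this tree: hollow quills: 2; enlarged canines: 1; reduced hind limbs: 1; fruit dehiscent: 1; bioluminescent organ: 1; webbed digits: 1.
Total = 7.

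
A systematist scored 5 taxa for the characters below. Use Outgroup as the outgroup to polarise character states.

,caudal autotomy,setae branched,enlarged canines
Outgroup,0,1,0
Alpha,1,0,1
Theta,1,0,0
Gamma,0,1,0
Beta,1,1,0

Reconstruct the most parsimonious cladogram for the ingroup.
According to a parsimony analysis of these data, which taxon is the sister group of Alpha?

Character polarity is set by the outgroup: the derived state is whichever differs from the outgroup's state, so for setae branched the derived state is '0', and for the remaining characters it is '1'.
Only Alpha, Beta, and Theta show the derived state '1' for caudal autotomy, supporting them as a clade.
Only Alpha and Theta show the derived state '0' for setae branched, supporting them as a clade.
enlarged canines: derived state '1' in Alpha only — an autapomorphy, so it tells us nothing about relationships among taxa.
Most parsimonious ingroup topology: (((Alpha,Theta),Beta),Gamma).
Alpha and Theta form a cherry on this tree, so they are sister taxa.

Theta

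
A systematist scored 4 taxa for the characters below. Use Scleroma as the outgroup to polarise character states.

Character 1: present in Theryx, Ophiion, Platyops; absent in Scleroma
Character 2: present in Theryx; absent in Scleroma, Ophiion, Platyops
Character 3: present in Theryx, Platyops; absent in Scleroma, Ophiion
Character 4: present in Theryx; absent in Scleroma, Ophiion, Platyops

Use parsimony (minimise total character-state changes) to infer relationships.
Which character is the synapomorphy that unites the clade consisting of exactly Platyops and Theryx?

Character 3

The outgroup has state 'absent' for every character, so 'present' is the derived state throughout.
Character 1 (derived state 'present') is shared by all ingroup taxa — unites the whole ingroup.
Character 2 (derived state 'present') is unique to Theryx (autapomorphy; uninformative for grouping).
Character 3 (derived state 'present') is shared by Platyops and Theryx — a synapomorphy uniting that clade.
Character 4: derived state 'present' in Theryx only — an autapomorphy, so it tells us nothing about relationships among taxa.
Most parsimonious ingroup topology: (Ophiion,(Platyops,Theryx)).
The clade {Platyops, Theryx} is supported by Character 3: its derived state 'present' occurs in exactly those taxa and in no other taxon (including the outgroup).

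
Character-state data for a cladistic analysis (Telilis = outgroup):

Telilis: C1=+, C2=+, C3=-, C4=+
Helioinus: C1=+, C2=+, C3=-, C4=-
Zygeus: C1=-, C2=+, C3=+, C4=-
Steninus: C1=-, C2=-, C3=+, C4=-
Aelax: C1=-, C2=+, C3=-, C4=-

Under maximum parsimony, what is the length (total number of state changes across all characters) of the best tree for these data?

4

Character polarity is set by the outgroup: the derived state is whichever differs from the outgroup's state, so for C1, C2, C4 the derived state is '-', and for the remaining characters it is '+'.
Only Aelax, Steninus, and Zygeus show the derived state '-' for C1, supporting them as a clade.
C2: derived state '-' in Steninus only — an autapomorphy, so it tells us nothing about relationships among taxa.
C3: derived state '+' in Steninus and Zygeus only — synapomorphy for {Steninus, Zygeus}.
C4 (derived state '-') is shared by all ingroup taxa — unites the whole ingroup.
Most parsimonious ingroup topology: (Helioinus,((Zygeus,Steninus),Aelax)).
Changes per character on this tree: C1: 1; C2: 1; C3: 1; C4: 1.
Total = 4.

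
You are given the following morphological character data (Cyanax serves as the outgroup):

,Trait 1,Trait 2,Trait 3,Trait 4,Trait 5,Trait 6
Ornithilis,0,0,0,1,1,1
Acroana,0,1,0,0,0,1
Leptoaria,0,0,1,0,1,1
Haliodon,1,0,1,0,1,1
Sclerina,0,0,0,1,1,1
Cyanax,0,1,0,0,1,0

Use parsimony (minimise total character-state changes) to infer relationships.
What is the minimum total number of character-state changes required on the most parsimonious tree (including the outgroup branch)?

Character polarity is set by the outgroup: the derived state is whichever differs from the outgroup's state, so for Trait 2, Trait 5 the derived state is '0', and for the remaining characters it is '1'.
Trait 1 (derived state '1') is unique to Haliodon (autapomorphy; uninformative for grouping).
Trait 2: derived state '0' in Haliodon, Leptoaria, Ornithilis, and Sclerina only — synapomorphy for {Haliodon, Leptoaria, Ornithilis, Sclerina}.
Trait 3: derived state '1' in Haliodon and Leptoaria only — synapomorphy for {Haliodon, Leptoaria}.
Only Ornithilis and Sclerina show the derived state '1' for Trait 4, supporting them as a clade.
Trait 5: derived state '0' in Acroana only — an autapomorphy, so it tells us nothing about relationships among taxa.
Trait 6 (derived state '1') is shared by all ingroup taxa — unites the whole ingroup.
Most parsimonious ingroup topology: (((Haliodon,Leptoaria),(Sclerina,Ornithilis)),Acroana).
Changes per character on this tree: Trait 1: 1; Trait 2: 1; Trait 3: 1; Trait 4: 1; Trait 5: 1; Trait 6: 1.
Total = 6.

6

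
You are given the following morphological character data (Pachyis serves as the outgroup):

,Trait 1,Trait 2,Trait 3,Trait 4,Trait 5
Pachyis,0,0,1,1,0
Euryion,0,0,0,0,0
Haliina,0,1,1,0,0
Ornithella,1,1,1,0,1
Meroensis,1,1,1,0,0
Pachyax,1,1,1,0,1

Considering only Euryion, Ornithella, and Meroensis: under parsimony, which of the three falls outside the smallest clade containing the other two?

Euryion

Character polarity is set by the outgroup: the derived state is whichever differs from the outgroup's state, so for Trait 3, Trait 4 the derived state is '0', and for the remaining characters it is '1'.
Trait 1: derived state '1' in Meroensis, Ornithella, and Pachyax only — synapomorphy for {Meroensis, Ornithella, Pachyax}.
Only Haliina, Meroensis, Ornithella, and Pachyax show the derived state '1' for Trait 2, supporting them as a clade.
Trait 3 (derived state '0') is unique to Euryion (autapomorphy; uninformative for grouping).
Trait 4 (derived state '0') is shared by all ingroup taxa — unites the whole ingroup.
Trait 5: derived state '1' in Ornithella and Pachyax only — synapomorphy for {Ornithella, Pachyax}.
Most parsimonious ingroup topology: (Euryion,(Haliina,((Ornithella,Pachyax),Meroensis))).
Ornithella and Meroensis share a more recent common ancestor with each other than either does with Euryion, so Euryion is the least closely related of the three.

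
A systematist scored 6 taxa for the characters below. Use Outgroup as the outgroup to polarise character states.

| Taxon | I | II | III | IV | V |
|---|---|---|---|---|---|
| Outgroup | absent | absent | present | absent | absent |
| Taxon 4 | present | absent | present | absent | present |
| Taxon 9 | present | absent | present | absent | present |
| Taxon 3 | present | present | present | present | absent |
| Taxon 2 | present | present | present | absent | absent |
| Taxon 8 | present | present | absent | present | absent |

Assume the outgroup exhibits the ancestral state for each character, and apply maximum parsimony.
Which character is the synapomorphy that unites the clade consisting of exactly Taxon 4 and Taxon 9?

V

Character polarity is set by the outgroup: the derived state is whichever differs from the outgroup's state, so for III the derived state is 'absent', and for the remaining characters it is 'present'.
All ingroup taxa share the derived state 'present' for I; it defines the ingroup but does not resolve relationships within it.
Only Taxon 2, Taxon 3, and Taxon 8 show the derived state 'present' for II, supporting them as a clade.
III: derived state 'absent' in Taxon 8 only — an autapomorphy, so it tells us nothing about relationships among taxa.
IV: derived state 'present' in Taxon 3 and Taxon 8 only — synapomorphy for {Taxon 3, Taxon 8}.
V: derived state 'present' in Taxon 4 and Taxon 9 only — synapomorphy for {Taxon 4, Taxon 9}.
Most parsimonious ingroup topology: ((Taxon 4,Taxon 9),((Taxon 3,Taxon 8),Taxon 2)).
The clade {Taxon 4, Taxon 9} is supported by V: its derived state 'present' occurs in exactly those taxa and in no other taxon (including the outgroup).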